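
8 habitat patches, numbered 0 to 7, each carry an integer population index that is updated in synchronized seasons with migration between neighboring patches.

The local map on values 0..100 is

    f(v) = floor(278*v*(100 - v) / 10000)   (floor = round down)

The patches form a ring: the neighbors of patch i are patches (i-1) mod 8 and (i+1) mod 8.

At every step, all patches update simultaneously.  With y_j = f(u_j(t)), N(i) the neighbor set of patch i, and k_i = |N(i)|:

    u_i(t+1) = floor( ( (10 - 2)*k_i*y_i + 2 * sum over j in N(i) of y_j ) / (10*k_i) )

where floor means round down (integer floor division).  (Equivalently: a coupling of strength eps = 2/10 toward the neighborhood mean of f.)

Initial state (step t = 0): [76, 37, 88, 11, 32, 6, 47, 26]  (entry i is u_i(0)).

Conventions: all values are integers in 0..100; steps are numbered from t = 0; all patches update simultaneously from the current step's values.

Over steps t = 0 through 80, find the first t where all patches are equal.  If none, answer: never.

Simulating step by step:
t=0: [76, 37, 88, 11, 32, 6, 47, 26]  (not all equal)
t=1: [51, 59, 32, 30, 52, 24, 62, 54]  (not all equal)
t=2: [68, 66, 60, 59, 66, 53, 63, 68]  (not all equal)
t=3: [60, 62, 65, 66, 63, 67, 64, 60]  (not all equal)
t=4: [65, 64, 63, 62, 63, 61, 63, 65]  (not all equal)
t=5: [63, 63, 64, 64, 64, 65, 64, 63]  (not all equal)
t=6: [64, 64, 64, 64, 63, 63, 63, 64]  (not all equal)
t=7: [64, 64, 64, 64, 64, 64, 64, 64]  (all equal)

Answer: 7
Key observation: Synchronization is absorbing here: once all patches are equal they stay equal, and step 7 is the first all-equal step.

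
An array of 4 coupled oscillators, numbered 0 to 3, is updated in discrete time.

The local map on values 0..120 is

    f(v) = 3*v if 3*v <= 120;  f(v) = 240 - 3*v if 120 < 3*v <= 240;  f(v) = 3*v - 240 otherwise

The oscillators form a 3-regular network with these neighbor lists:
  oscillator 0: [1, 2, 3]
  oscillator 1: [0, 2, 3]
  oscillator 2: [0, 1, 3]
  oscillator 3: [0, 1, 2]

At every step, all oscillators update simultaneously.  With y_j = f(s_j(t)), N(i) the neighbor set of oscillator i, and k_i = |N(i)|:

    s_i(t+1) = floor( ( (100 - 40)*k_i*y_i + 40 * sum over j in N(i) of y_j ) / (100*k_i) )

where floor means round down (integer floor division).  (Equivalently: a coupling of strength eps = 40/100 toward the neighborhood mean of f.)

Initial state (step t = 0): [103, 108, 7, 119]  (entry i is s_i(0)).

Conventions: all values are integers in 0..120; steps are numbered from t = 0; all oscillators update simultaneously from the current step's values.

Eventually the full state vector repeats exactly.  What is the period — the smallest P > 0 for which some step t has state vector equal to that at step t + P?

Simulating step by step:
t=0: [103, 108, 7, 119]
t=1: [71, 78, 48, 93]
t=2: [35, 25, 67, 40]
t=3: [94, 80, 63, 101]
t=4: [40, 20, 44, 50]
t=5: [106, 78, 100, 92]
t=6: [60, 26, 52, 40]
t=7: [73, 82, 84, 101]
t=8: [23, 16, 19, 43]
t=9: [70, 60, 64, 89]
t=10: [36, 50, 44, 34]
t=11: [104, 96, 104, 102]
t=12: [68, 56, 68, 65]
t=13: [42, 58, 42, 46]
t=14: [106, 83, 106, 100]
t=15: [66, 34, 66, 58]
t=16: [53, 81, 53, 64]
t=17: [66, 29, 66, 50]
t=18: [54, 75, 54, 76]
t=19: [60, 31, 60, 30]
t=20: [68, 83, 68, 82]
t=21: [28, 15, 28, 14]
t=22: [73, 55, 73, 53]
t=23: [36, 61, 36, 64]
t=24: [93, 69, 93, 65]
t=25: [39, 36, 39, 41]
t=26: [115, 111, 115, 115]
t=27: [103, 97, 103, 103]
t=28: [66, 58, 66, 66]
t=29: [45, 56, 45, 45]
t=30: [100, 85, 100, 100]
t=31: [54, 33, 54, 54]
t=32: [80, 90, 80, 80]
t=33: [4, 18, 4, 4]
t=34: [17, 37, 17, 17]
t=35: [59, 87, 59, 59]
t=36: [57, 37, 57, 57]
t=37: [74, 94, 74, 74]
t=38: [21, 32, 21, 21]
t=39: [67, 82, 67, 67]
t=40: [34, 19, 34, 34]
t=41: [96, 75, 96, 96]
t=42: [43, 28, 43, 43]
t=43: [107, 94, 107, 107]
t=44: [75, 57, 75, 75]
t=45: [22, 47, 22, 22]
t=46: [70, 85, 70, 70]
t=47: [28, 21, 28, 28]
t=48: [81, 71, 81, 81]
t=49: [6, 17, 6, 6]
t=50: [22, 37, 22, 22]
t=51: [72, 93, 72, 72]
t=52: [26, 33, 26, 26]
t=53: [80, 90, 80, 80]

Answer: 21
Key observation: The state at step 32, [80, 90, 80, 80], reappears at step 53 — and no state repeats earlier — so the cycle the system enters has period 21.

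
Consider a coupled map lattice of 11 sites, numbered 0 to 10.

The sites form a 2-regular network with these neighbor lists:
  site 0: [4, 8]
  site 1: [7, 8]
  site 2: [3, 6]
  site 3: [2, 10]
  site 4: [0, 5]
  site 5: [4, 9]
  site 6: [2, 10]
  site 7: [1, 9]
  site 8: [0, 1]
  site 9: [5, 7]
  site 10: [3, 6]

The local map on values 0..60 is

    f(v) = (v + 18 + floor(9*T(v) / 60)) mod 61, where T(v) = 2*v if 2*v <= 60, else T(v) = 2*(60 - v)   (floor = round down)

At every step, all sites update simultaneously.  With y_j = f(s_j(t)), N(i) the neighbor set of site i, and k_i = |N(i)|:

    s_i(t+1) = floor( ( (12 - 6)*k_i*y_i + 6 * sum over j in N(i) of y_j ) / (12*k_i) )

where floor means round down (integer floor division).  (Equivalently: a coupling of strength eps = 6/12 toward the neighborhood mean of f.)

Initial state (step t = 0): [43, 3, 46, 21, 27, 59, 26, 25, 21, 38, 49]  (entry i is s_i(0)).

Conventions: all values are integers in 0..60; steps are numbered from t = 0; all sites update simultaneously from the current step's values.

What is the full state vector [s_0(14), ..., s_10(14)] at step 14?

Simulating step by step:
t=0: [43, 3, 46, 21, 27, 59, 26, 25, 21, 38, 49]
t=1: [27, 34, 27, 26, 31, 21, 29, 30, 29, 17, 28]
t=2: [54, 57, 53, 52, 53, 46, 54, 53, 55, 45, 53]
t=3: [12, 13, 11, 11, 10, 8, 12, 11, 13, 7, 11]
t=4: [32, 33, 32, 32, 30, 28, 32, 31, 33, 28, 32]
t=5: [58, 58, 58, 58, 56, 54, 58, 56, 58, 54, 58]
t=6: [14, 14, 15, 15, 13, 12, 15, 13, 15, 12, 15]
t=7: [35, 35, 37, 37, 34, 33, 37, 34, 36, 33, 37]
t=8: [44, 44, 0, 0, 59, 59, 0, 59, 30, 59, 0]
t=9: [20, 20, 18, 18, 13, 16, 18, 13, 31, 16, 18]
t=10: [44, 44, 41, 41, 37, 37, 41, 37, 50, 37, 41]
t=11: [5, 5, 3, 3, 1, 0, 3, 1, 7, 0, 3]
t=12: [23, 23, 21, 21, 20, 18, 21, 20, 25, 18, 21]
t=13: [47, 47, 45, 45, 44, 41, 45, 44, 48, 41, 45]
t=14: [6, 6, 6, 6, 5, 3, 6, 5, 7, 3, 6]

Answer: [6, 6, 6, 6, 5, 3, 6, 5, 7, 3, 6]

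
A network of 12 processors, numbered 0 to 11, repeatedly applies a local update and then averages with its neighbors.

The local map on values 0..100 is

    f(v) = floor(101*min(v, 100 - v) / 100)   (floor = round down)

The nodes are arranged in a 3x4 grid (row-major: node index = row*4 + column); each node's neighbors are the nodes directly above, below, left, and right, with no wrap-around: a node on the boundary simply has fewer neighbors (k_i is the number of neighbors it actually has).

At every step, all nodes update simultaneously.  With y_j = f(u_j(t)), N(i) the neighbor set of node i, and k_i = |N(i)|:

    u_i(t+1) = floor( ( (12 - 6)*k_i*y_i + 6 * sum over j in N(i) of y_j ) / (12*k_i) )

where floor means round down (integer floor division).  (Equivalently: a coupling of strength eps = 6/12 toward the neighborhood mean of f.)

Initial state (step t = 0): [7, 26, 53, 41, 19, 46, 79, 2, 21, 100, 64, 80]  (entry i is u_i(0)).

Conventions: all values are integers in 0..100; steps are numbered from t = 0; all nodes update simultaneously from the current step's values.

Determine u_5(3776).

Simulating step by step:
t=0: [7, 26, 53, 41, 19, 46, 79, 2, 21, 100, 64, 80]
t=1: [14, 29, 38, 32, 21, 31, 26, 14, 15, 17, 24, 19]
t=2: [19, 28, 33, 29, 20, 27, 26, 19, 17, 20, 22, 19]
t=3: [21, 27, 30, 27, 20, 25, 25, 21, 18, 21, 21, 19]
t=4: [22, 26, 28, 26, 20, 24, 24, 22, 19, 21, 21, 20]
t=5: [22, 25, 26, 25, 20, 23, 23, 22, 19, 21, 21, 20]
t=6: [22, 24, 25, 24, 20, 22, 23, 22, 19, 21, 21, 20]
t=7: [22, 23, 24, 23, 20, 22, 22, 22, 19, 20, 21, 20]
t=8: [21, 22, 23, 23, 20, 21, 22, 21, 19, 20, 20, 20]
t=9: [21, 21, 22, 22, 20, 21, 21, 21, 19, 20, 20, 20]
t=10: [20, 21, 21, 21, 20, 20, 21, 21, 19, 20, 20, 20]
t=11: [20, 20, 21, 21, 19, 20, 20, 20, 19, 19, 20, 20]
t=12: [19, 20, 20, 20, 19, 19, 20, 20, 19, 19, 19, 20]
t=13: [19, 19, 20, 20, 19, 19, 19, 20, 19, 19, 19, 19]
t=14: [19, 19, 19, 20, 19, 19, 19, 19, 19, 19, 19, 19]
t=15: [19, 19, 19, 19, 19, 19, 19, 19, 19, 19, 19, 19]
t=16: [19, 19, 19, 19, 19, 19, 19, 19, 19, 19, 19, 19]

Answer: u_5(3776) = 19
Key observation: The state at step 15, [19, 19, 19, 19, 19, 19, 19, 19, 19, 19, 19, 19], reappears at step 16: the system is in a cycle of period 1 from step 15 on.  Therefore the state at step 3776 equals the state at step 15 + ((3776 - 15) mod 1) = 15, which is [19, 19, 19, 19, 19, 19, 19, 19, 19, 19, 19, 19].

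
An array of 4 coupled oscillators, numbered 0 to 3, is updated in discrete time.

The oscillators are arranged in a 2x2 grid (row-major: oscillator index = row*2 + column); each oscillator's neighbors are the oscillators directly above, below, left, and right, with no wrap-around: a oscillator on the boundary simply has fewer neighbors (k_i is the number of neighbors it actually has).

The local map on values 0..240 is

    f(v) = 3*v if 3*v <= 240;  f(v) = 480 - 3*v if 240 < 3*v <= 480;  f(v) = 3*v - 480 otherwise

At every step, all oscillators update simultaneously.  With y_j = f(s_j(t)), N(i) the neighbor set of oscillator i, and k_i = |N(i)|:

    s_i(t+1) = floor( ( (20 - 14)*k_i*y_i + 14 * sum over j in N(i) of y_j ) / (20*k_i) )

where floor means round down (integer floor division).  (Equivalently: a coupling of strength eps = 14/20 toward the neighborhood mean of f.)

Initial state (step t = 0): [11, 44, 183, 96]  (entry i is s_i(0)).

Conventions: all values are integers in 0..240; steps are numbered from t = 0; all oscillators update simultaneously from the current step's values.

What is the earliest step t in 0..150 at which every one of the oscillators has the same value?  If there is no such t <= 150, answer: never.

Answer: 21
Key observation: Synchronization is absorbing here: once all oscillators are equal they stay equal, and step 21 is the first all-equal step.

Derivation:
t=0: [11, 44, 183, 96]  (not all equal)
t=1: [80, 118, 99, 127]  (not all equal)
t=2: [180, 156, 173, 137]  (not all equal)
t=3: [35, 48, 56, 38]  (not all equal)
t=4: [140, 119, 127, 143]  (not all equal)
t=5: [95, 75, 68, 93]  (not all equal)
t=6: [208, 206, 199, 210]  (not all equal)
t=7: [132, 144, 138, 134]  (not all equal)
t=8: [65, 71, 76, 63]  (not all equal)
t=9: [212, 198, 202, 211]  (not all equal)
t=10: [130, 142, 145, 129]  (not all equal)
t=11: [61, 80, 77, 62]  (not all equal)
t=12: [219, 201, 198, 220]  (not all equal)
t=13: [136, 161, 159, 136]  (not all equal)
t=14: [23, 51, 51, 23]  (not all equal)
t=15: [127, 94, 94, 127]  (not all equal)
t=16: [168, 128, 128, 168]  (not all equal)
t=17: [74, 45, 45, 74]  (not all equal)
t=18: [161, 195, 195, 161]  (not all equal)
t=19: [74, 33, 33, 74]  (not all equal)
t=20: [135, 185, 185, 135]  (not all equal)
t=21: [75, 75, 75, 75]  (all equal)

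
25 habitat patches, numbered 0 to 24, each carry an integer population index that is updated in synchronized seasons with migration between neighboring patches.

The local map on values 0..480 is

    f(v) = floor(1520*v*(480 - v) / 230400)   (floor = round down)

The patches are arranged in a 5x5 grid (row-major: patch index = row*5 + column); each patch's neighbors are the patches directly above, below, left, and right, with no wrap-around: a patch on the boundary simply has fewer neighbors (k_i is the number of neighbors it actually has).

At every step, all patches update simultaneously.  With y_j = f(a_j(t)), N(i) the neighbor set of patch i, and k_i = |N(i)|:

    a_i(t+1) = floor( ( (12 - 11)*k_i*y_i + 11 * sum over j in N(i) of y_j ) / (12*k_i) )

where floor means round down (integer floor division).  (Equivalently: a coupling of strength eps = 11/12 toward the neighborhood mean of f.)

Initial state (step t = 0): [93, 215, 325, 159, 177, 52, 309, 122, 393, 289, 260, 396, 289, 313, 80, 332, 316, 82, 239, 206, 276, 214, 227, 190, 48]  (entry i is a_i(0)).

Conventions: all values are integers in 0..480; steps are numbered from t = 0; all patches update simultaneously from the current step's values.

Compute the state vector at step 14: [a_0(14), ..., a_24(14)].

Answer: [370, 372, 372, 372, 372, 370, 369, 371, 371, 370, 365, 368, 367, 368, 368, 364, 361, 365, 364, 365, 358, 362, 360, 363, 364]

Derivation:
t=0: [93, 215, 325, 159, 177, 52, 309, 122, 393, 289, 260, 396, 289, 313, 80, 332, 316, 82, 239, 206, 276, 214, 227, 190, 48]
t=1: [258, 311, 332, 306, 350, 306, 264, 314, 324, 271, 241, 345, 274, 298, 347, 359, 288, 352, 328, 252, 351, 364, 322, 303, 348]
t=2: [350, 357, 344, 321, 356, 375, 340, 350, 354, 317, 320, 367, 329, 336, 364, 341, 298, 345, 344, 317, 283, 327, 311, 324, 360]
t=3: [276, 305, 308, 300, 334, 312, 283, 309, 321, 292, 285, 328, 302, 303, 328, 350, 309, 332, 323, 294, 324, 354, 325, 314, 332]
t=4: [350, 361, 351, 337, 355, 366, 345, 351, 353, 331, 327, 356, 339, 339, 355, 344, 314, 340, 344, 331, 300, 334, 321, 331, 349]
t=5: [280, 300, 299, 296, 318, 309, 288, 303, 312, 295, 294, 321, 305, 303, 319, 340, 311, 324, 318, 302, 317, 343, 321, 315, 323]
t=6: [353, 362, 356, 348, 357, 362, 349, 354, 355, 342, 334, 353, 344, 344, 354, 345, 325, 342, 344, 338, 314, 338, 328, 336, 346]
t=7: [282, 294, 292, 291, 305, 303, 288, 297, 303, 293, 296, 313, 302, 301, 310, 329, 309, 318, 313, 303, 314, 332, 316, 314, 316]
t=8: [357, 364, 360, 356, 360, 362, 354, 358, 358, 351, 342, 355, 349, 349, 355, 348, 334, 346, 347, 344, 326, 342, 335, 342, 347]
t=9: [280, 288, 285, 286, 293, 296, 285, 291, 293, 289, 293, 305, 296, 296, 301, 319, 304, 310, 306, 300, 309, 322, 309, 309, 309]
t=10: [362, 366, 364, 362, 364, 364, 359, 362, 362, 359, 350, 358, 355, 356, 359, 352, 343, 352, 352, 351, 337, 348, 343, 348, 351]
t=11: [276, 281, 278, 279, 283, 288, 280, 283, 284, 282, 288, 296, 289, 289, 291, 308, 297, 301, 297, 294, 301, 311, 301, 301, 300]
t=12: [366, 369, 368, 368, 368, 367, 364, 367, 367, 365, 357, 363, 361, 362, 363, 358, 352, 358, 358, 358, 348, 355, 352, 356, 357]
t=13: [271, 274, 271, 271, 273, 280, 274, 275, 275, 274, 281, 286, 280, 281, 281, 295, 287, 290, 287, 285, 291, 298, 290, 291, 289]
t=14: [370, 372, 372, 372, 372, 370, 369, 371, 371, 370, 365, 368, 367, 368, 368, 364, 361, 365, 364, 365, 358, 362, 360, 363, 364]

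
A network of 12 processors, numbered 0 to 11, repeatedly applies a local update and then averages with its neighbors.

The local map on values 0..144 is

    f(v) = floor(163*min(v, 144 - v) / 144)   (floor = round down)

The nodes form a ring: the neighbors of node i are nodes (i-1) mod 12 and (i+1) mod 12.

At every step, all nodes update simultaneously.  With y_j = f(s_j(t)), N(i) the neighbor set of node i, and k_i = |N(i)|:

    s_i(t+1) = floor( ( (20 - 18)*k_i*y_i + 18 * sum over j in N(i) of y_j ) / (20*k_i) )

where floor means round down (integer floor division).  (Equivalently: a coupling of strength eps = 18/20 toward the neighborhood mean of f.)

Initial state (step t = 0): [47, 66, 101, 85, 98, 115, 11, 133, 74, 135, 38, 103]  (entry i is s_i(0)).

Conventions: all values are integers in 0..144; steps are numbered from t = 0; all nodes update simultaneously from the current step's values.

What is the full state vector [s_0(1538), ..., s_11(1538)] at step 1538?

Answer: [72, 72, 72, 74, 76, 78, 80, 81, 80, 78, 76, 74]
Key observation: The state at step 17, [79, 80, 79, 78, 76, 74, 73, 72, 73, 74, 76, 78], reappears at step 23: the system is in a cycle of period 6 from step 17 on.  Therefore the state at step 1538 equals the state at step 17 + ((1538 - 17) mod 6) = 20, which is [72, 72, 72, 74, 76, 78, 80, 81, 80, 78, 76, 74].

Derivation:
t=0: [47, 66, 101, 85, 98, 115, 11, 133, 74, 135, 38, 103]
t=1: [59, 52, 67, 51, 49, 32, 21, 42, 17, 55, 29, 47]
t=2: [56, 69, 59, 64, 47, 38, 39, 23, 50, 29, 54, 49]
t=3: [66, 65, 74, 60, 57, 47, 35, 47, 31, 55, 45, 61]
t=4: [71, 76, 70, 71, 60, 51, 51, 38, 55, 44, 63, 62]
t=5: [73, 79, 78, 73, 68, 61, 50, 57, 47, 64, 60, 74]
t=6: [76, 76, 76, 75, 74, 66, 65, 55, 66, 61, 74, 74]
t=7: [77, 76, 76, 77, 76, 75, 68, 72, 66, 75, 74, 77]
t=8: [75, 75, 75, 75, 76, 76, 79, 75, 78, 76, 76, 76]
t=9: [77, 78, 78, 77, 76, 74, 76, 73, 76, 75, 76, 76]
t=10: [75, 74, 74, 75, 76, 76, 79, 76, 78, 76, 76, 75]
t=11: [78, 78, 78, 77, 76, 74, 75, 73, 75, 75, 76, 77]
t=12: [74, 74, 74, 75, 76, 77, 79, 78, 78, 77, 76, 75]
t=13: [78, 79, 78, 77, 76, 74, 74, 73, 74, 75, 76, 77]
t=14: [74, 73, 74, 75, 76, 77, 79, 79, 79, 77, 76, 75]
t=15: [79, 79, 79, 77, 76, 74, 73, 73, 73, 74, 76, 77]
t=16: [73, 73, 73, 74, 76, 78, 79, 80, 79, 78, 76, 74]
t=17: [79, 80, 79, 78, 76, 74, 73, 72, 73, 74, 76, 78]
t=18: [73, 72, 73, 74, 76, 78, 80, 80, 80, 78, 76, 74]
t=19: [80, 80, 80, 78, 76, 74, 72, 72, 72, 74, 76, 78]
t=20: [72, 72, 72, 74, 76, 78, 80, 81, 80, 78, 76, 74]
t=21: [80, 81, 80, 78, 76, 74, 72, 71, 72, 74, 76, 78]
t=22: [72, 71, 72, 74, 76, 78, 79, 80, 79, 78, 76, 74]
t=23: [79, 80, 79, 78, 76, 74, 73, 72, 73, 74, 76, 78]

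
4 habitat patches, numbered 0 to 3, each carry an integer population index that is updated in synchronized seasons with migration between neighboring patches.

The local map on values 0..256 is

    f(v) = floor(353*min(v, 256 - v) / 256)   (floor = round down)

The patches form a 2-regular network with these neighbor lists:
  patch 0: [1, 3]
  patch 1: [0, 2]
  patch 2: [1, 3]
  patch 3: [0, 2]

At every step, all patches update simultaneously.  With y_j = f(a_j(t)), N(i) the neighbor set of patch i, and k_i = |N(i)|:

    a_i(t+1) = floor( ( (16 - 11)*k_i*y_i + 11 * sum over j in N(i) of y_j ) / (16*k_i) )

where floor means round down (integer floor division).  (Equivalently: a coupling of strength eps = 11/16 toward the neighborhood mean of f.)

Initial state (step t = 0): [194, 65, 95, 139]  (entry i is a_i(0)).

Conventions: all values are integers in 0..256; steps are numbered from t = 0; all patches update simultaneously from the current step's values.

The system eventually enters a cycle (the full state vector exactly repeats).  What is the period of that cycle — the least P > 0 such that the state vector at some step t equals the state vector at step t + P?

Answer: 18
Key observation: The state at step 6, [165, 165, 165, 165], reappears at step 24 — and no state repeats earlier — so the cycle the system enters has period 18.

Derivation:
t=0: [194, 65, 95, 139]
t=1: [112, 101, 126, 124]
t=2: [154, 155, 160, 165]
t=3: [134, 136, 132, 132]
t=4: [167, 167, 168, 169]
t=5: [120, 121, 120, 120]
t=6: [165, 165, 165, 165]
t=7: [125, 125, 125, 125]
t=8: [172, 172, 172, 172]
t=9: [115, 115, 115, 115]
t=10: [158, 158, 158, 158]
t=11: [135, 135, 135, 135]
t=12: [166, 166, 166, 166]
t=13: [124, 124, 124, 124]
t=14: [170, 170, 170, 170]
t=15: [118, 118, 118, 118]
t=16: [162, 162, 162, 162]
t=17: [129, 129, 129, 129]
t=18: [175, 175, 175, 175]
t=19: [111, 111, 111, 111]
t=20: [153, 153, 153, 153]
t=21: [142, 142, 142, 142]
t=22: [157, 157, 157, 157]
t=23: [136, 136, 136, 136]
t=24: [165, 165, 165, 165]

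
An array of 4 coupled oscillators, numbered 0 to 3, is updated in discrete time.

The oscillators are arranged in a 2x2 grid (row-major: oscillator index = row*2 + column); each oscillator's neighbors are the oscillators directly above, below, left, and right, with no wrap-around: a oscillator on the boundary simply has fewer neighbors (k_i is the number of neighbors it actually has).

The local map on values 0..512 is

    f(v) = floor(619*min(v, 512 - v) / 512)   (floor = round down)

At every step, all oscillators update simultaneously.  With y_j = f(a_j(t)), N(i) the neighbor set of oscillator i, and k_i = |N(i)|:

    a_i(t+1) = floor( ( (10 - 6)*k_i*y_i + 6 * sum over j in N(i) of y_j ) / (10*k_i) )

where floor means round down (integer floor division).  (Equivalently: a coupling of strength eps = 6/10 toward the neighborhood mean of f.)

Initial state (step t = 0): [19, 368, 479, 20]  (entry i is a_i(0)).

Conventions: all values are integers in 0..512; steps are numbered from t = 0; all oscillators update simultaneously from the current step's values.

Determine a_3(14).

Simulating step by step:
t=0: [19, 368, 479, 20]
t=1: [72, 83, 29, 73]
t=2: [75, 92, 66, 75]
t=3: [93, 98, 85, 93]
t=4: [110, 114, 108, 110]
t=5: [132, 134, 131, 132]
t=6: [159, 160, 158, 159]
t=7: [192, 192, 191, 192]
t=8: [231, 232, 231, 231]
t=9: [279, 279, 279, 279]
t=10: [281, 281, 281, 281]
t=11: [279, 279, 279, 279]
t=12: [281, 281, 281, 281]
t=13: [279, 279, 279, 279]
t=14: [281, 281, 281, 281]

Answer: a_3(14) = 281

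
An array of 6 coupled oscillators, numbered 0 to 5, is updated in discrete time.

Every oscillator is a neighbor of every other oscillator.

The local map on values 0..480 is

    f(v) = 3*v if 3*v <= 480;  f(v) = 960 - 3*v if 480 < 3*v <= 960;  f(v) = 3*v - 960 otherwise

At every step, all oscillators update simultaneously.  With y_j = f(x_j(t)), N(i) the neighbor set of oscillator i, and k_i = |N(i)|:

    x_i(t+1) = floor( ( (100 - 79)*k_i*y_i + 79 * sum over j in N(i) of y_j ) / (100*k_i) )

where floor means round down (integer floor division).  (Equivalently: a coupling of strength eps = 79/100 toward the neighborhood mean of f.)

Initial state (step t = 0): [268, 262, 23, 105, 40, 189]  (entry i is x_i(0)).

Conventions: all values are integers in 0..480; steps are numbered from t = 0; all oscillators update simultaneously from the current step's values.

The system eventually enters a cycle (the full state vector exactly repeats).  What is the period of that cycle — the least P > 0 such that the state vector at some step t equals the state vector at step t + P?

Answer: 12
Key observation: The state at step 10, [230, 230, 230, 229, 230, 229], reappears at step 22 — and no state repeats earlier — so the cycle the system enters has period 12.

Derivation:
t=0: [268, 262, 23, 105, 40, 189]
t=1: [201, 202, 197, 210, 200, 214]
t=2: [348, 348, 349, 347, 348, 346]
t=3: [83, 83, 83, 82, 83, 82]
t=4: [248, 248, 248, 247, 248, 247]
t=5: [216, 216, 216, 217, 216, 217]
t=6: [311, 311, 311, 310, 311, 310]
t=7: [27, 27, 27, 28, 27, 28]
t=8: [81, 81, 81, 82, 81, 82]
t=9: [243, 243, 243, 244, 243, 244]
t=10: [230, 230, 230, 229, 230, 229]
t=11: [270, 270, 270, 271, 270, 271]
t=12: [149, 149, 149, 148, 149, 148]
t=13: [446, 446, 446, 445, 446, 445]
t=14: [377, 377, 377, 376, 377, 376]
t=15: [170, 170, 170, 169, 170, 169]
t=16: [450, 450, 450, 451, 450, 451]
t=17: [390, 390, 390, 391, 390, 391]
t=18: [210, 210, 210, 211, 210, 211]
t=19: [329, 329, 329, 328, 329, 328]
t=20: [26, 26, 26, 25, 26, 25]
t=21: [77, 77, 77, 76, 77, 76]
t=22: [230, 230, 230, 229, 230, 229]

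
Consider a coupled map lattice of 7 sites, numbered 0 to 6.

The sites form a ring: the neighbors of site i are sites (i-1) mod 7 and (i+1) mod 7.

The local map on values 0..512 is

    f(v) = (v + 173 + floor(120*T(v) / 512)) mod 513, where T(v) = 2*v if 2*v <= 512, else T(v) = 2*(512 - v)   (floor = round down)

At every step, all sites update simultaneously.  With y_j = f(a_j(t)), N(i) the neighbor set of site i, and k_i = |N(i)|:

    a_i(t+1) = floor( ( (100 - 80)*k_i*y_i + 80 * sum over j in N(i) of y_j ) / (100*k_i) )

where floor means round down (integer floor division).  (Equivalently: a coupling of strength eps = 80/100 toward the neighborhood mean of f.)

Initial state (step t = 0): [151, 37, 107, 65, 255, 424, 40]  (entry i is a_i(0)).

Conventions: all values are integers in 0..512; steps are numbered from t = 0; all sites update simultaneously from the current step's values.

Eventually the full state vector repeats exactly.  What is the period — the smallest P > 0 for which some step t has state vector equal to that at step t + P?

Answer: 11
Key observation: The state at step 73, [87, 87, 87, 87, 87, 87, 87], reappears at step 84 — and no state repeats earlier — so the cycle the system enters has period 11.

Derivation:
t=0: [151, 37, 107, 65, 255, 424, 40]
t=1: [262, 335, 264, 199, 164, 131, 253]
t=2: [51, 47, 224, 274, 414, 250, 167]
t=3: [313, 348, 215, 257, 52, 220, 193]
t=4: [229, 238, 145, 302, 262, 381, 316]
t=5: [132, 359, 104, 181, 72, 62, 257]
t=6: [123, 294, 276, 328, 336, 178, 259]
t=7: [107, 170, 61, 64, 218, 132, 322]
t=8: [263, 321, 328, 355, 351, 298, 292]
t=9: [57, 59, 78, 81, 75, 68, 49]
t=10: [252, 269, 277, 286, 281, 265, 260]
t=11: [38, 39, 46, 48, 46, 42, 35]
t=12: [227, 233, 237, 240, 238, 232, 229]
t=13: [305, 206, 7, 9, 6, 207, 304]
t=14: [226, 193, 301, 182, 301, 192, 227]
t=15: [485, 316, 370, 135, 369, 317, 484]
t=16: [121, 114, 194, 151, 194, 114, 121]
t=17: [346, 390, 385, 444, 385, 390, 346]
t=18: [92, 96, 117, 110, 117, 96, 92]
t=19: [310, 323, 328, 342, 328, 323, 310]
t=20: [66, 69, 75, 75, 75, 69, 66]
t=21: [271, 275, 279, 283, 279, 275, 271]
t=22: [44, 45, 48, 48, 48, 45, 44]
t=23: [237, 239, 241, 243, 241, 239, 237]
t=24: [9, 10, 13, 13, 13, 10, 9]
t=25: [186, 188, 190, 192, 190, 188, 186]
t=26: [447, 449, 452, 452, 452, 449, 447]
t=27: [137, 138, 139, 140, 139, 138, 137]
t=28: [374, 375, 376, 377, 376, 375, 374]
t=29: [98, 98, 99, 99, 99, 98, 98]
t=30: [316, 316, 317, 318, 317, 316, 316]
t=31: [67, 67, 67, 68, 67, 67, 67]
t=32: [271, 271, 271, 271, 271, 271, 271]
t=33: [43, 43, 43, 43, 43, 43, 43]
t=34: [236, 236, 236, 236, 236, 236, 236]
t=35: [6, 6, 6, 6, 6, 6, 6]
t=36: [181, 181, 181, 181, 181, 181, 181]
t=37: [438, 438, 438, 438, 438, 438, 438]
t=38: [132, 132, 132, 132, 132, 132, 132]
t=39: [366, 366, 366, 366, 366, 366, 366]
t=40: [94, 94, 94, 94, 94, 94, 94]
t=41: [311, 311, 311, 311, 311, 311, 311]
t=42: [65, 65, 65, 65, 65, 65, 65]
t=43: [268, 268, 268, 268, 268, 268, 268]
t=44: [42, 42, 42, 42, 42, 42, 42]
t=45: [234, 234, 234, 234, 234, 234, 234]
t=46: [3, 3, 3, 3, 3, 3, 3]
t=47: [177, 177, 177, 177, 177, 177, 177]
t=48: [432, 432, 432, 432, 432, 432, 432]
t=49: [129, 129, 129, 129, 129, 129, 129]
t=50: [362, 362, 362, 362, 362, 362, 362]
t=51: [92, 92, 92, 92, 92, 92, 92]
t=52: [308, 308, 308, 308, 308, 308, 308]
t=53: [63, 63, 63, 63, 63, 63, 63]
t=54: [265, 265, 265, 265, 265, 265, 265]
t=55: [40, 40, 40, 40, 40, 40, 40]
t=56: [231, 231, 231, 231, 231, 231, 231]
t=57: [512, 512, 512, 512, 512, 512, 512]
t=58: [172, 172, 172, 172, 172, 172, 172]
t=59: [425, 425, 425, 425, 425, 425, 425]
t=60: [125, 125, 125, 125, 125, 125, 125]
t=61: [356, 356, 356, 356, 356, 356, 356]
t=62: [89, 89, 89, 89, 89, 89, 89]
t=63: [303, 303, 303, 303, 303, 303, 303]
t=64: [60, 60, 60, 60, 60, 60, 60]
t=65: [261, 261, 261, 261, 261, 261, 261]
t=66: [38, 38, 38, 38, 38, 38, 38]
t=67: [228, 228, 228, 228, 228, 228, 228]
t=68: [507, 507, 507, 507, 507, 507, 507]
t=69: [169, 169, 169, 169, 169, 169, 169]
t=70: [421, 421, 421, 421, 421, 421, 421]
t=71: [123, 123, 123, 123, 123, 123, 123]
t=72: [353, 353, 353, 353, 353, 353, 353]
t=73: [87, 87, 87, 87, 87, 87, 87]
t=74: [300, 300, 300, 300, 300, 300, 300]
t=75: [59, 59, 59, 59, 59, 59, 59]
t=76: [259, 259, 259, 259, 259, 259, 259]
t=77: [37, 37, 37, 37, 37, 37, 37]
t=78: [227, 227, 227, 227, 227, 227, 227]
t=79: [506, 506, 506, 506, 506, 506, 506]
t=80: [168, 168, 168, 168, 168, 168, 168]
t=81: [419, 419, 419, 419, 419, 419, 419]
t=82: [122, 122, 122, 122, 122, 122, 122]
t=83: [352, 352, 352, 352, 352, 352, 352]
t=84: [87, 87, 87, 87, 87, 87, 87]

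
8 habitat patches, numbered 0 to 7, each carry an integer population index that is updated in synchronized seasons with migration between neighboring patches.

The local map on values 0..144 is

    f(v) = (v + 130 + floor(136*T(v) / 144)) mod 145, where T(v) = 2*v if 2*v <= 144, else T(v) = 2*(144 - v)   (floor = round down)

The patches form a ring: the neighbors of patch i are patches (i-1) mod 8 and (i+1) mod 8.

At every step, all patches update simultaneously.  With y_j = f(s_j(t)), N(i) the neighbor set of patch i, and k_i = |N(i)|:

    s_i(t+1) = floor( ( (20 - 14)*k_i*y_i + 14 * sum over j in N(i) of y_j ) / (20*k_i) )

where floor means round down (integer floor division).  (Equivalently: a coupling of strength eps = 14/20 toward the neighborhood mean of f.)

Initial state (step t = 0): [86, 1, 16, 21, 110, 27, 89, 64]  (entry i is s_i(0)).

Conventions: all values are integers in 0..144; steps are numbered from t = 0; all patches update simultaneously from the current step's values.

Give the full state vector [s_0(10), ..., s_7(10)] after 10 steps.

Simulating step by step:
t=0: [86, 1, 16, 21, 110, 27, 89, 64]
t=1: [65, 62, 71, 29, 42, 35, 40, 30]
t=2: [39, 30, 43, 73, 85, 97, 84, 65]
t=3: [63, 93, 74, 64, 36, 33, 29, 55]
t=4: [66, 32, 32, 54, 63, 78, 98, 74]
t=5: [52, 60, 99, 76, 70, 28, 38, 32]
t=6: [72, 59, 27, 36, 50, 67, 77, 103]
t=7: [24, 41, 53, 93, 81, 70, 31, 37]
t=8: [84, 98, 87, 71, 36, 52, 68, 72]
t=9: [36, 32, 34, 56, 89, 84, 74, 39]
t=10: [87, 83, 52, 40, 22, 38, 60, 76]

Answer: [87, 83, 52, 40, 22, 38, 60, 76]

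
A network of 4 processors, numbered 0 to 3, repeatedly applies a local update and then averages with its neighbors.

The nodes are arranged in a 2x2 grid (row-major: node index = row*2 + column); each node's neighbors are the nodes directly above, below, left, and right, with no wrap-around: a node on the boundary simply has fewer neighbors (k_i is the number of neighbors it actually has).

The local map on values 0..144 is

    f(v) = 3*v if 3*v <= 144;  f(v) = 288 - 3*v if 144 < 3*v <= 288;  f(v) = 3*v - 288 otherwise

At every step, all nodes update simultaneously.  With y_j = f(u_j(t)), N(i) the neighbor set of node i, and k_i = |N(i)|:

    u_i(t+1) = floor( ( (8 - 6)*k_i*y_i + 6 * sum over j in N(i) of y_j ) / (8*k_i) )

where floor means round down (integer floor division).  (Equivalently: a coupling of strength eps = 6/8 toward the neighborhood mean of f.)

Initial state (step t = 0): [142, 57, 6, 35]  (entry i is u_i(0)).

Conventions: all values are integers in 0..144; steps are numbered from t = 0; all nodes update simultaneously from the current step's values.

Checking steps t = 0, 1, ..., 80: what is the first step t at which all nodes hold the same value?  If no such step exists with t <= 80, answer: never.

Simulating step by step:
t=0: [142, 57, 6, 35]  (not all equal)
t=1: [85, 120, 95, 76]  (not all equal)
t=2: [36, 52, 35, 43]  (not all equal)
t=3: [115, 121, 115, 121]  (not all equal)
t=4: [63, 68, 63, 68]  (not all equal)
t=5: [93, 89, 93, 89]  (not all equal)
t=6: [13, 16, 13, 16]  (not all equal)
t=7: [42, 44, 42, 44]  (not all equal)
t=8: [128, 129, 128, 129]  (not all equal)
t=9: [97, 97, 97, 97]  (all equal)

Answer: 9
Key observation: Synchronization is absorbing here: once all nodes are equal they stay equal, and step 9 is the first all-equal step.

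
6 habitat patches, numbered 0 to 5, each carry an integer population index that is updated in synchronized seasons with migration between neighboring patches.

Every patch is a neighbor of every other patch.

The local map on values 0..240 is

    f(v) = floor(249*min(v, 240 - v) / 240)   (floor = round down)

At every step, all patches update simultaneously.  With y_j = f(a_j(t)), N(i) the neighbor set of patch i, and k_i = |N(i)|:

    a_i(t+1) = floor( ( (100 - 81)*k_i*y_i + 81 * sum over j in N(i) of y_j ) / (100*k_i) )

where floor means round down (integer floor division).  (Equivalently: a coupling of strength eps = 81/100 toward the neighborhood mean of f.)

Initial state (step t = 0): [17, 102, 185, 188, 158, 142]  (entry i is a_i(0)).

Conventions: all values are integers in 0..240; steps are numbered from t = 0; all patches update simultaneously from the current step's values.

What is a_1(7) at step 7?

Simulating step by step:
t=0: [17, 102, 185, 188, 158, 142]
t=1: [68, 70, 69, 69, 70, 70]
t=2: [71, 71, 71, 71, 71, 71]
t=3: [73, 73, 73, 73, 73, 73]
t=4: [75, 75, 75, 75, 75, 75]
t=5: [77, 77, 77, 77, 77, 77]
t=6: [79, 79, 79, 79, 79, 79]
t=7: [81, 81, 81, 81, 81, 81]

Answer: a_1(7) = 81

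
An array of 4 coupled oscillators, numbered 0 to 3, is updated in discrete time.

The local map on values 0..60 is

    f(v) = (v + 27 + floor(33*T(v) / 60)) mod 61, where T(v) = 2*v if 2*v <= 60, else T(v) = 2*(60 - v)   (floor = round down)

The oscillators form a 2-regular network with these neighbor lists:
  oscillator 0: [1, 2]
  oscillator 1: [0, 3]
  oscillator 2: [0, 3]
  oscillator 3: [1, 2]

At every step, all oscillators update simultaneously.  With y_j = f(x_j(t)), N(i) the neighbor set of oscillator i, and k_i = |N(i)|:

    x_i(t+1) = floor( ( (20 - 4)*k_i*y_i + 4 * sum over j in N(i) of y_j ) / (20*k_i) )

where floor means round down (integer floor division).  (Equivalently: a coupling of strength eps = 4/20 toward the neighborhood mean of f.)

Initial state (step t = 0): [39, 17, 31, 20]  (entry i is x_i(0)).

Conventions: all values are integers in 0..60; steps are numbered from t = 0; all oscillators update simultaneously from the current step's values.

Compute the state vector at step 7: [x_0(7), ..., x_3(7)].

Answer: [11, 25, 11, 25]

Derivation:
t=0: [39, 17, 31, 20]
t=1: [25, 4, 26, 9]
t=2: [19, 34, 22, 41]
t=3: [8, 25, 12, 25]
t=4: [41, 20, 47, 21]
t=5: [25, 10, 25, 11]
t=6: [21, 45, 21, 46]
t=7: [11, 25, 11, 25]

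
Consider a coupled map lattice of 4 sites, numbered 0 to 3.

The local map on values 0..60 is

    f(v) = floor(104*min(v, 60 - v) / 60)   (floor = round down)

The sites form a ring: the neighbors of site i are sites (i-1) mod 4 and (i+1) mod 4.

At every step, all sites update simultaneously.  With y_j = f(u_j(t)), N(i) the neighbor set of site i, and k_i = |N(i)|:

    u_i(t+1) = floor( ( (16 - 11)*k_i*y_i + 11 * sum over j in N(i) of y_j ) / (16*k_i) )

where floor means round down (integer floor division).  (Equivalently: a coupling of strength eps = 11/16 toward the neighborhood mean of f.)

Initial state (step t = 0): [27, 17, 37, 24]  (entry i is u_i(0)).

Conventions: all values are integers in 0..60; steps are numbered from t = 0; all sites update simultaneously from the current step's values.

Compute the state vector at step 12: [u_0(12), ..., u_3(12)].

Answer: [26, 26, 26, 26]

Derivation:
t=0: [27, 17, 37, 24]
t=1: [38, 38, 36, 42]
t=2: [35, 39, 36, 36]
t=3: [39, 40, 39, 41]
t=4: [33, 35, 33, 34]
t=5: [44, 45, 44, 45]
t=6: [26, 26, 26, 26]
t=7: [45, 45, 45, 45]
t=8: [26, 26, 26, 26]
t=9: [45, 45, 45, 45]
t=10: [26, 26, 26, 26]
t=11: [45, 45, 45, 45]
t=12: [26, 26, 26, 26]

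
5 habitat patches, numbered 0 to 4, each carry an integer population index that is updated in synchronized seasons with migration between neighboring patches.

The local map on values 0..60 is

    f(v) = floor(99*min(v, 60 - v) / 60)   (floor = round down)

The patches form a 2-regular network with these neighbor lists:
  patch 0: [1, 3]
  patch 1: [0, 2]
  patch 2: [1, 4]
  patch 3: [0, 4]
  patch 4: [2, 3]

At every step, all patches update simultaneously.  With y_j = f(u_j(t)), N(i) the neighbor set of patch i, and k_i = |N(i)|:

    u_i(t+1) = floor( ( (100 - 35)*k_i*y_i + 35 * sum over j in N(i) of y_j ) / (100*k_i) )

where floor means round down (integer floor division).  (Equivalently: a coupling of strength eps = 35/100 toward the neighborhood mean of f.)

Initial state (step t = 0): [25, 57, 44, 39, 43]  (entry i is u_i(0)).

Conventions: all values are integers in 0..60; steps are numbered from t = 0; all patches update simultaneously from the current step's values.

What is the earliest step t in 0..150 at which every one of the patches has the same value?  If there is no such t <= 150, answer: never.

Answer: never
Key observation: The state at step 17 reappears at step 25 — the system is in a cycle of period 8 from step 17 on.  No step 0..25 is synchronized, and the cycle repeats forever, so no step up to 150 (or ever) has all patches equal.

Derivation:
t=0: [25, 57, 44, 39, 43]  (not all equal)
t=1: [33, 14, 22, 34, 28]  (not all equal)
t=2: [39, 28, 35, 43, 43]  (not all equal)
t=3: [35, 43, 39, 29, 30]  (not all equal)
t=4: [39, 31, 35, 46, 46]  (not all equal)
t=5: [34, 43, 38, 24, 26]  (not all equal)
t=6: [39, 31, 35, 40, 40]  (not all equal)
t=7: [36, 43, 40, 33, 34]  (not all equal)
t=8: [37, 30, 33, 42, 40]  (not all equal)
t=9: [37, 46, 42, 31, 34]  (not all equal)
t=10: [36, 26, 30, 44, 40]  (not all equal)
t=11: [37, 42, 44, 29, 34]  (not all equal)
t=12: [37, 29, 29, 44, 40]  (not all equal)
t=13: [36, 45, 44, 29, 34]  (not all equal)
t=14: [37, 26, 28, 44, 40]  (not all equal)
t=15: [35, 41, 43, 29, 34]  (not all equal)
t=16: [40, 32, 30, 45, 40]  (not all equal)
t=17: [33, 44, 45, 27, 34]  (not all equal)
t=18: [40, 28, 27, 43, 39]  (not all equal)
t=19: [34, 43, 42, 29, 34]  (not all equal)
t=20: [40, 30, 31, 45, 40]  (not all equal)
t=21: [34, 45, 44, 27, 33]  (not all equal)
t=22: [39, 27, 28, 43, 40]  (not all equal)
t=23: [34, 42, 43, 29, 34]  (not all equal)
t=24: [40, 31, 30, 45, 40]  (not all equal)
t=25: [33, 44, 45, 27, 34]  (not all equal)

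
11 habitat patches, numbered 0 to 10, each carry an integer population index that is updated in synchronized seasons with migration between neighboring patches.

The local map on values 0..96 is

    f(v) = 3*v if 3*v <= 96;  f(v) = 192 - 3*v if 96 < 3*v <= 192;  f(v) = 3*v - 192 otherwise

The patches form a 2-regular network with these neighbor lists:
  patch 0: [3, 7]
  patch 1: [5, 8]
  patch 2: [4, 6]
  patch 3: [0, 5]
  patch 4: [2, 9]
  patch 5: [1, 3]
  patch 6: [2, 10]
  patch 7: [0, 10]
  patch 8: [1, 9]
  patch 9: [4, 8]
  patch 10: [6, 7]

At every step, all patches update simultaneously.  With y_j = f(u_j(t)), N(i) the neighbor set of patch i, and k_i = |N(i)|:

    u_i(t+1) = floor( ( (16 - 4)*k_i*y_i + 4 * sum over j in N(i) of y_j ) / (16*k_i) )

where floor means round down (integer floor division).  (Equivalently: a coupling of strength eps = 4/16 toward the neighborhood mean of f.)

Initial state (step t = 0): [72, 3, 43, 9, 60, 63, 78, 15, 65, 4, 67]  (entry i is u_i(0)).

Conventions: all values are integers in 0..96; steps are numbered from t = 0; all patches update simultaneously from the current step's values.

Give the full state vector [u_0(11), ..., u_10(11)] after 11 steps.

Answer: [51, 42, 42, 62, 67, 53, 33, 52, 52, 56, 33]

Derivation:
t=0: [72, 3, 43, 9, 60, 63, 78, 15, 65, 4, 67]
t=1: [27, 7, 54, 23, 18, 6, 40, 37, 4, 10, 17]
t=2: [79, 19, 38, 64, 48, 24, 64, 77, 15, 30, 57]
t=3: [38, 57, 64, 14, 57, 61, 12, 37, 52, 79, 20]
t=4: [73, 21, 7, 42, 21, 14, 34, 78, 35, 40, 59]
t=5: [33, 63, 34, 58, 58, 47, 72, 36, 82, 72, 27]
t=6: [82, 15, 72, 31, 27, 40, 39, 84, 43, 27, 74]
t=7: [59, 50, 37, 85, 73, 71, 63, 55, 63, 78, 39]
t=8: [22, 34, 64, 51, 35, 28, 21, 31, 12, 35, 60]
t=9: [66, 82, 18, 48, 76, 79, 48, 79, 49, 80, 28]
t=10: [16, 51, 51, 42, 39, 46, 53, 45, 46, 46, 74]
t=11: [51, 42, 42, 62, 67, 53, 33, 52, 52, 56, 33]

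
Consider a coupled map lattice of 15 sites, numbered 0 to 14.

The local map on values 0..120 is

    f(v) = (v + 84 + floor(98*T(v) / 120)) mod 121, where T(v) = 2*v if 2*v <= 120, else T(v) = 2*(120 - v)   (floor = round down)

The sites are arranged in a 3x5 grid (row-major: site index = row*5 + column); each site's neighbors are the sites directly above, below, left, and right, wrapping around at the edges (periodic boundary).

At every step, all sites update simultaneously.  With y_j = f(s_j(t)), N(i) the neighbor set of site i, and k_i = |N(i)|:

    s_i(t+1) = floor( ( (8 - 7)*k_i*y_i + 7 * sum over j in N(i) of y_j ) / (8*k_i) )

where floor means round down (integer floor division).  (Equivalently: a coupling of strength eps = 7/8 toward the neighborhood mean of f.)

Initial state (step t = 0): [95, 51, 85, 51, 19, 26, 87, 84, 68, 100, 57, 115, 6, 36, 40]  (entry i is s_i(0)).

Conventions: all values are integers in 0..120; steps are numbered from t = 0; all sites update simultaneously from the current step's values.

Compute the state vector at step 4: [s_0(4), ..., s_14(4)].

Simulating step by step:
t=0: [95, 51, 85, 51, 19, 26, 87, 84, 68, 100, 57, 115, 6, 36, 40]
t=1: [67, 97, 100, 75, 79, 93, 82, 105, 91, 61, 76, 100, 89, 90, 69]
t=2: [105, 102, 99, 102, 114, 111, 97, 100, 105, 107, 106, 102, 96, 106, 110]
t=3: [90, 94, 95, 91, 90, 92, 93, 95, 92, 89, 90, 94, 94, 92, 89]
t=4: [100, 99, 99, 100, 101, 101, 99, 99, 100, 101, 100, 99, 98, 100, 101]

Answer: [100, 99, 99, 100, 101, 101, 99, 99, 100, 101, 100, 99, 98, 100, 101]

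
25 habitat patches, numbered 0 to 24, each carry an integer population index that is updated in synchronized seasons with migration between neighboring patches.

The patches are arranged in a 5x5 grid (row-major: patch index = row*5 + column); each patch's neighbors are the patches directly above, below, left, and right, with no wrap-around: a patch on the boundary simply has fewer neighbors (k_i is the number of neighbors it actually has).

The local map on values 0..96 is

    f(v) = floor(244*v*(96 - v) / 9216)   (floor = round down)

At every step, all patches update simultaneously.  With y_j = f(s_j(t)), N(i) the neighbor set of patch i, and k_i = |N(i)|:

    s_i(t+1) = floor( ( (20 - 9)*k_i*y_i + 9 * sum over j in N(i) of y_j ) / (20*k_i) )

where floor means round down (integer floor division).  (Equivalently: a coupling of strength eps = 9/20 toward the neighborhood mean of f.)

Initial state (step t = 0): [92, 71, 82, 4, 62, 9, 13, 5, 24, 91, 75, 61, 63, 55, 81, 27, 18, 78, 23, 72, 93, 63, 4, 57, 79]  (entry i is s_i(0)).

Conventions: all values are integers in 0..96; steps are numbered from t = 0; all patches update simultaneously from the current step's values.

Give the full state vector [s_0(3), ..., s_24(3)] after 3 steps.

Simulating step by step:
t=0: [92, 71, 82, 4, 62, 9, 13, 5, 24, 91, 75, 61, 63, 55, 81, 27, 18, 78, 23, 72, 93, 63, 4, 57, 79]
t=1: [19, 35, 26, 24, 34, 22, 30, 24, 35, 26, 41, 48, 48, 52, 35, 39, 42, 36, 46, 41, 27, 38, 27, 45, 42]
t=2: [43, 51, 48, 48, 51, 46, 51, 49, 53, 51, 56, 59, 58, 59, 55, 57, 59, 57, 59, 58, 53, 55, 53, 58, 59]
t=3: [60, 60, 60, 60, 60, 59, 59, 59, 59, 59, 58, 57, 58, 57, 58, 58, 57, 58, 57, 57, 59, 59, 59, 58, 57]

Answer: [60, 60, 60, 60, 60, 59, 59, 59, 59, 59, 58, 57, 58, 57, 58, 58, 57, 58, 57, 57, 59, 59, 59, 58, 57]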